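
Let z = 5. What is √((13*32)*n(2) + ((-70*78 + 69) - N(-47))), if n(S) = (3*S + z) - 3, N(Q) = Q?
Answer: 12*I*√14 ≈ 44.9*I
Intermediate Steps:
n(S) = 2 + 3*S (n(S) = (3*S + 5) - 3 = (5 + 3*S) - 3 = 2 + 3*S)
√((13*32)*n(2) + ((-70*78 + 69) - N(-47))) = √((13*32)*(2 + 3*2) + ((-70*78 + 69) - 1*(-47))) = √(416*(2 + 6) + ((-5460 + 69) + 47)) = √(416*8 + (-5391 + 47)) = √(3328 - 5344) = √(-2016) = 12*I*√14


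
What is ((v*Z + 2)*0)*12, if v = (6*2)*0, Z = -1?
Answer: 0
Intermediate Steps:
v = 0 (v = 12*0 = 0)
((v*Z + 2)*0)*12 = ((0*(-1) + 2)*0)*12 = ((0 + 2)*0)*12 = (2*0)*12 = 0*12 = 0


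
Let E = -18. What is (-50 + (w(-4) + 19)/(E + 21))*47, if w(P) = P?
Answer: -2115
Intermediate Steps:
(-50 + (w(-4) + 19)/(E + 21))*47 = (-50 + (-4 + 19)/(-18 + 21))*47 = (-50 + 15/3)*47 = (-50 + 15*(1/3))*47 = (-50 + 5)*47 = -45*47 = -2115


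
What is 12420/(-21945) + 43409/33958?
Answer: 35390143/49680554 ≈ 0.71235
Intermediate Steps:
12420/(-21945) + 43409/33958 = 12420*(-1/21945) + 43409*(1/33958) = -828/1463 + 43409/33958 = 35390143/49680554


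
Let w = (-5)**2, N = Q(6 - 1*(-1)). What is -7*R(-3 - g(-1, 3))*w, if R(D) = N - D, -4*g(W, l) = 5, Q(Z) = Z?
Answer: -6125/4 ≈ -1531.3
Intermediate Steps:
N = 7 (N = 6 - 1*(-1) = 6 + 1 = 7)
g(W, l) = -5/4 (g(W, l) = -1/4*5 = -5/4)
R(D) = 7 - D
w = 25
-7*R(-3 - g(-1, 3))*w = -7*(7 - (-3 - 1*(-5/4)))*25 = -7*(7 - (-3 + 5/4))*25 = -7*(7 - 1*(-7/4))*25 = -7*(7 + 7/4)*25 = -7*(35/4)*25 = -245*25/4 = -1*6125/4 = -6125/4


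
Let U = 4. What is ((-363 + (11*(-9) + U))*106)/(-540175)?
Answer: 48548/540175 ≈ 0.089875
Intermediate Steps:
((-363 + (11*(-9) + U))*106)/(-540175) = ((-363 + (11*(-9) + 4))*106)/(-540175) = ((-363 + (-99 + 4))*106)*(-1/540175) = ((-363 - 95)*106)*(-1/540175) = -458*106*(-1/540175) = -48548*(-1/540175) = 48548/540175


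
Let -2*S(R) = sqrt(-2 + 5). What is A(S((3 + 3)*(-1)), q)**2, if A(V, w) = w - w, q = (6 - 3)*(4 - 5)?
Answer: 0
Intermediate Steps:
S(R) = -sqrt(3)/2 (S(R) = -sqrt(-2 + 5)/2 = -sqrt(3)/2)
q = -3 (q = 3*(-1) = -3)
A(V, w) = 0
A(S((3 + 3)*(-1)), q)**2 = 0**2 = 0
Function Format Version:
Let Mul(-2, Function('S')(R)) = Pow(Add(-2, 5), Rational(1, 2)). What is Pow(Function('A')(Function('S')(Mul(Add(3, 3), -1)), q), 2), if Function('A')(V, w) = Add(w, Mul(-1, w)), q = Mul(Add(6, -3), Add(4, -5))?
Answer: 0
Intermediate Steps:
Function('S')(R) = Mul(Rational(-1, 2), Pow(3, Rational(1, 2))) (Function('S')(R) = Mul(Rational(-1, 2), Pow(Add(-2, 5), Rational(1, 2))) = Mul(Rational(-1, 2), Pow(3, Rational(1, 2))))
q = -3 (q = Mul(3, -1) = -3)
Function('A')(V, w) = 0
Pow(Function('A')(Function('S')(Mul(Add(3, 3), -1)), q), 2) = Pow(0, 2) = 0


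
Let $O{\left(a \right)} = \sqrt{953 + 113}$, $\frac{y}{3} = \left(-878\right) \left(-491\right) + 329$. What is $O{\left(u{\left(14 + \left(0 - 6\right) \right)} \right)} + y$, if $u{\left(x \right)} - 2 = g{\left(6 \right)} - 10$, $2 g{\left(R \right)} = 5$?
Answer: $1294281 + \sqrt{1066} \approx 1.2943 \cdot 10^{6}$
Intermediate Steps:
$g{\left(R \right)} = \frac{5}{2}$ ($g{\left(R \right)} = \frac{1}{2} \cdot 5 = \frac{5}{2}$)
$u{\left(x \right)} = - \frac{11}{2}$ ($u{\left(x \right)} = 2 + \left(\frac{5}{2} - 10\right) = 2 - \frac{15}{2} = - \frac{11}{2}$)
$y = 1294281$ ($y = 3 \left(\left(-878\right) \left(-491\right) + 329\right) = 3 \left(431098 + 329\right) = 3 \cdot 431427 = 1294281$)
$O{\left(a \right)} = \sqrt{1066}$
$O{\left(u{\left(14 + \left(0 - 6\right) \right)} \right)} + y = \sqrt{1066} + 1294281 = 1294281 + \sqrt{1066}$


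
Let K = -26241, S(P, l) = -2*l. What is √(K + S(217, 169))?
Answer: I*√26579 ≈ 163.03*I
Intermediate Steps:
√(K + S(217, 169)) = √(-26241 - 2*169) = √(-26241 - 338) = √(-26579) = I*√26579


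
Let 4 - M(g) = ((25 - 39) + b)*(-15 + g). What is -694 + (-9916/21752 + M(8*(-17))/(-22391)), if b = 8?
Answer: -84553609265/121762258 ≈ -694.42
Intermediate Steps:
M(g) = -86 + 6*g (M(g) = 4 - ((25 - 39) + 8)*(-15 + g) = 4 - (-14 + 8)*(-15 + g) = 4 - (-6)*(-15 + g) = 4 - (90 - 6*g) = 4 + (-90 + 6*g) = -86 + 6*g)
-694 + (-9916/21752 + M(8*(-17))/(-22391)) = -694 + (-9916/21752 + (-86 + 6*(8*(-17)))/(-22391)) = -694 + (-9916*1/21752 + (-86 + 6*(-136))*(-1/22391)) = -694 + (-2479/5438 + (-86 - 816)*(-1/22391)) = -694 + (-2479/5438 - 902*(-1/22391)) = -694 + (-2479/5438 + 902/22391) = -694 - 50602213/121762258 = -84553609265/121762258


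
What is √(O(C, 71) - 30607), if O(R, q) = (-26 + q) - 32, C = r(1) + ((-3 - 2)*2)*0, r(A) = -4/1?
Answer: I*√30594 ≈ 174.91*I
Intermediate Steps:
r(A) = -4 (r(A) = -4*1 = -4)
C = -4 (C = -4 + ((-3 - 2)*2)*0 = -4 - 5*2*0 = -4 - 10*0 = -4 + 0 = -4)
O(R, q) = -58 + q
√(O(C, 71) - 30607) = √((-58 + 71) - 30607) = √(13 - 30607) = √(-30594) = I*√30594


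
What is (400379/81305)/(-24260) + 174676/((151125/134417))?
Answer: 264641188308058967/1703359495500 ≈ 1.5536e+5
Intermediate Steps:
(400379/81305)/(-24260) + 174676/((151125/134417)) = (400379*(1/81305))*(-1/24260) + 174676/((151125*(1/134417))) = (57197/11615)*(-1/24260) + 174676/(151125/134417) = -57197/281779900 + 174676*(134417/151125) = -57197/281779900 + 23479423892/151125 = 264641188308058967/1703359495500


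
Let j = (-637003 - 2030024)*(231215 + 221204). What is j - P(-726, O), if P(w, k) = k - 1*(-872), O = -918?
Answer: -1206613688267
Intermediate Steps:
P(w, k) = 872 + k (P(w, k) = k + 872 = 872 + k)
j = -1206613688313 (j = -2667027*452419 = -1206613688313)
j - P(-726, O) = -1206613688313 - (872 - 918) = -1206613688313 - 1*(-46) = -1206613688313 + 46 = -1206613688267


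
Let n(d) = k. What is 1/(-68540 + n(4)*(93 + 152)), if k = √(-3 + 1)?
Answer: -6854/469785165 - 49*I*√2/939570330 ≈ -1.459e-5 - 7.3753e-8*I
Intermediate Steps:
k = I*√2 (k = √(-2) = I*√2 ≈ 1.4142*I)
n(d) = I*√2
1/(-68540 + n(4)*(93 + 152)) = 1/(-68540 + (I*√2)*(93 + 152)) = 1/(-68540 + (I*√2)*245) = 1/(-68540 + 245*I*√2)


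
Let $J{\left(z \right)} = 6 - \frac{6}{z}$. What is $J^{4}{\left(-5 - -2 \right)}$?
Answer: $4096$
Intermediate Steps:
$J{\left(z \right)} = 6 - \frac{6}{z}$
$J^{4}{\left(-5 - -2 \right)} = \left(6 - \frac{6}{-5 - -2}\right)^{4} = \left(6 - \frac{6}{-5 + 2}\right)^{4} = \left(6 - \frac{6}{-3}\right)^{4} = \left(6 - -2\right)^{4} = \left(6 + 2\right)^{4} = 8^{4} = 4096$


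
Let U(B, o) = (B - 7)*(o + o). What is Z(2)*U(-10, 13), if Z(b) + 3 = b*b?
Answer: -442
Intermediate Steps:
Z(b) = -3 + b**2 (Z(b) = -3 + b*b = -3 + b**2)
U(B, o) = 2*o*(-7 + B) (U(B, o) = (-7 + B)*(2*o) = 2*o*(-7 + B))
Z(2)*U(-10, 13) = (-3 + 2**2)*(2*13*(-7 - 10)) = (-3 + 4)*(2*13*(-17)) = 1*(-442) = -442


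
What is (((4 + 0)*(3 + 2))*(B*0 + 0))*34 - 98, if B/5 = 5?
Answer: -98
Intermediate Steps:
B = 25 (B = 5*5 = 25)
(((4 + 0)*(3 + 2))*(B*0 + 0))*34 - 98 = (((4 + 0)*(3 + 2))*(25*0 + 0))*34 - 98 = ((4*5)*(0 + 0))*34 - 98 = (20*0)*34 - 98 = 0*34 - 98 = 0 - 98 = -98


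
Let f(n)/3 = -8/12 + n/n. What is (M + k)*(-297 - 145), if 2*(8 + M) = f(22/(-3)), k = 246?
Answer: -105417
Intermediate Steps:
f(n) = 1 (f(n) = 3*(-8/12 + n/n) = 3*(-8*1/12 + 1) = 3*(-⅔ + 1) = 3*(⅓) = 1)
M = -15/2 (M = -8 + (½)*1 = -8 + ½ = -15/2 ≈ -7.5000)
(M + k)*(-297 - 145) = (-15/2 + 246)*(-297 - 145) = (477/2)*(-442) = -105417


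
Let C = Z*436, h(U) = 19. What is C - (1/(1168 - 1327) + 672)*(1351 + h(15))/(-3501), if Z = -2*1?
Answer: -339026258/556659 ≈ -609.04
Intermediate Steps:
Z = -2
C = -872 (C = -2*436 = -872)
C - (1/(1168 - 1327) + 672)*(1351 + h(15))/(-3501) = -872 - (1/(1168 - 1327) + 672)*(1351 + 19)/(-3501) = -872 - (1/(-159) + 672)*1370*(-1)/3501 = -872 - (-1/159 + 672)*1370*(-1)/3501 = -872 - (106847/159)*1370*(-1)/3501 = -872 - 146380390*(-1)/(159*3501) = -872 - 1*(-146380390/556659) = -872 + 146380390/556659 = -339026258/556659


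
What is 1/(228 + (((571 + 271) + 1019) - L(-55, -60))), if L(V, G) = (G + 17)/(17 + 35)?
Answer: 52/108671 ≈ 0.00047851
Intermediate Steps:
L(V, G) = 17/52 + G/52 (L(V, G) = (17 + G)/52 = (17 + G)*(1/52) = 17/52 + G/52)
1/(228 + (((571 + 271) + 1019) - L(-55, -60))) = 1/(228 + (((571 + 271) + 1019) - (17/52 + (1/52)*(-60)))) = 1/(228 + ((842 + 1019) - (17/52 - 15/13))) = 1/(228 + (1861 - 1*(-43/52))) = 1/(228 + (1861 + 43/52)) = 1/(228 + 96815/52) = 1/(108671/52) = 52/108671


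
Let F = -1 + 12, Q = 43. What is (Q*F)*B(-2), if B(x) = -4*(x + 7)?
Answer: -9460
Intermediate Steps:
F = 11
B(x) = -28 - 4*x (B(x) = -4*(7 + x) = -28 - 4*x)
(Q*F)*B(-2) = (43*11)*(-28 - 4*(-2)) = 473*(-28 + 8) = 473*(-20) = -9460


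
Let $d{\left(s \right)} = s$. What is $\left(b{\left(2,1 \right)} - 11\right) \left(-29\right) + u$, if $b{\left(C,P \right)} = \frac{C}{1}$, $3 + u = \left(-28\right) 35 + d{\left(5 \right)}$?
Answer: $-717$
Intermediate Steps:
$u = -978$ ($u = -3 + \left(\left(-28\right) 35 + 5\right) = -3 + \left(-980 + 5\right) = -3 - 975 = -978$)
$b{\left(C,P \right)} = C$ ($b{\left(C,P \right)} = C 1 = C$)
$\left(b{\left(2,1 \right)} - 11\right) \left(-29\right) + u = \left(2 - 11\right) \left(-29\right) - 978 = \left(-9\right) \left(-29\right) - 978 = 261 - 978 = -717$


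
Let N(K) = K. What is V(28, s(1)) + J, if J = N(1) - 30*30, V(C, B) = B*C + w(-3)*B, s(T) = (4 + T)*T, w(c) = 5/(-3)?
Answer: -2302/3 ≈ -767.33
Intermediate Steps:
w(c) = -5/3 (w(c) = 5*(-⅓) = -5/3)
s(T) = T*(4 + T)
V(C, B) = -5*B/3 + B*C (V(C, B) = B*C - 5*B/3 = -5*B/3 + B*C)
J = -899 (J = 1 - 30*30 = 1 - 900 = -899)
V(28, s(1)) + J = (1*(4 + 1))*(-5 + 3*28)/3 - 899 = (1*5)*(-5 + 84)/3 - 899 = (⅓)*5*79 - 899 = 395/3 - 899 = -2302/3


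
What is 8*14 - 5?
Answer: 107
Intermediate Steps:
8*14 - 5 = 112 - 5 = 107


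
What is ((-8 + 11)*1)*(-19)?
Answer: -57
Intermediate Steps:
((-8 + 11)*1)*(-19) = (3*1)*(-19) = 3*(-19) = -57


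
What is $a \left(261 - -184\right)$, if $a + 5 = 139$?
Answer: $59630$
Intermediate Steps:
$a = 134$ ($a = -5 + 139 = 134$)
$a \left(261 - -184\right) = 134 \left(261 - -184\right) = 134 \left(261 + 184\right) = 134 \cdot 445 = 59630$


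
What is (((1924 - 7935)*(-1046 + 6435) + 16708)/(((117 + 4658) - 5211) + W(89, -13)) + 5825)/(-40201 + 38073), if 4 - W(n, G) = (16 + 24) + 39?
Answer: -17676573/543704 ≈ -32.511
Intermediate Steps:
W(n, G) = -75 (W(n, G) = 4 - ((16 + 24) + 39) = 4 - (40 + 39) = 4 - 1*79 = 4 - 79 = -75)
(((1924 - 7935)*(-1046 + 6435) + 16708)/(((117 + 4658) - 5211) + W(89, -13)) + 5825)/(-40201 + 38073) = (((1924 - 7935)*(-1046 + 6435) + 16708)/(((117 + 4658) - 5211) - 75) + 5825)/(-40201 + 38073) = ((-6011*5389 + 16708)/((4775 - 5211) - 75) + 5825)/(-2128) = ((-32393279 + 16708)/(-436 - 75) + 5825)*(-1/2128) = (-32376571/(-511) + 5825)*(-1/2128) = (-32376571*(-1/511) + 5825)*(-1/2128) = (32376571/511 + 5825)*(-1/2128) = (35353146/511)*(-1/2128) = -17676573/543704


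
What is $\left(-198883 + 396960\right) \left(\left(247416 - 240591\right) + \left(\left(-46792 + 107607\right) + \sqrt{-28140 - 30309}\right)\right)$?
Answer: $13397928280 + 198077 i \sqrt{58449} \approx 1.3398 \cdot 10^{10} + 4.7888 \cdot 10^{7} i$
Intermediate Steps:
$\left(-198883 + 396960\right) \left(\left(247416 - 240591\right) + \left(\left(-46792 + 107607\right) + \sqrt{-28140 - 30309}\right)\right) = 198077 \left(6825 + \left(60815 + \sqrt{-58449}\right)\right) = 198077 \left(6825 + \left(60815 + i \sqrt{58449}\right)\right) = 198077 \left(67640 + i \sqrt{58449}\right) = 13397928280 + 198077 i \sqrt{58449}$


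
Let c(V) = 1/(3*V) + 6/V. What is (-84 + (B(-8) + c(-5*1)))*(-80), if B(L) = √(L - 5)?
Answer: 20464/3 - 80*I*√13 ≈ 6821.3 - 288.44*I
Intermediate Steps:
c(V) = 19/(3*V) (c(V) = 1/(3*V) + 6/V = 19/(3*V))
B(L) = √(-5 + L)
(-84 + (B(-8) + c(-5*1)))*(-80) = (-84 + (√(-5 - 8) + 19/(3*((-5*1)))))*(-80) = (-84 + (√(-13) + (19/3)/(-5)))*(-80) = (-84 + (I*√13 + (19/3)*(-⅕)))*(-80) = (-84 + (I*√13 - 19/15))*(-80) = (-84 + (-19/15 + I*√13))*(-80) = (-1279/15 + I*√13)*(-80) = 20464/3 - 80*I*√13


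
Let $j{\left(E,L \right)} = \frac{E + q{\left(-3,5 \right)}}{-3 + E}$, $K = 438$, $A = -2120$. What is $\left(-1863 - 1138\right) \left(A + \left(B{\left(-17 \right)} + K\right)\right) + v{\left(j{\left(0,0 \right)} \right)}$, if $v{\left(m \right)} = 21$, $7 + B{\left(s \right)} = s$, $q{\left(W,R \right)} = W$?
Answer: $5119727$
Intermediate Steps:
$B{\left(s \right)} = -7 + s$
$j{\left(E,L \right)} = 1$ ($j{\left(E,L \right)} = \frac{E - 3}{-3 + E} = \frac{-3 + E}{-3 + E} = 1$)
$\left(-1863 - 1138\right) \left(A + \left(B{\left(-17 \right)} + K\right)\right) + v{\left(j{\left(0,0 \right)} \right)} = \left(-1863 - 1138\right) \left(-2120 + \left(\left(-7 - 17\right) + 438\right)\right) + 21 = - 3001 \left(-2120 + \left(-24 + 438\right)\right) + 21 = - 3001 \left(-2120 + 414\right) + 21 = \left(-3001\right) \left(-1706\right) + 21 = 5119706 + 21 = 5119727$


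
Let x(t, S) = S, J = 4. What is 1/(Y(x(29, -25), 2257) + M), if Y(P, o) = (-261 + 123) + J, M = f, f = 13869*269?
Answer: 1/3730627 ≈ 2.6805e-7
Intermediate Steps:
f = 3730761
M = 3730761
Y(P, o) = -134 (Y(P, o) = (-261 + 123) + 4 = -138 + 4 = -134)
1/(Y(x(29, -25), 2257) + M) = 1/(-134 + 3730761) = 1/3730627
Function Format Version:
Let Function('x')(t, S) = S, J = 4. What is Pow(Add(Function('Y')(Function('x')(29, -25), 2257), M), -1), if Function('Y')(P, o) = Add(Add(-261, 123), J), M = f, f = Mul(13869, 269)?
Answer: Rational(1, 3730627) ≈ 2.6805e-7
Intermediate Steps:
f = 3730761
M = 3730761
Function('Y')(P, o) = -134 (Function('Y')(P, o) = Add(Add(-261, 123), 4) = Add(-138, 4) = -134)
Pow(Add(Function('Y')(Function('x')(29, -25), 2257), M), -1) = Pow(Add(-134, 3730761), -1) = Pow(3730627, -1) = Rational(1, 3730627)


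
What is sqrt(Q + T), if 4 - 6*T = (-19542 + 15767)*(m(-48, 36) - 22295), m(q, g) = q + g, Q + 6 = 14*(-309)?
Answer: I*sqrt(505409478)/6 ≈ 3746.9*I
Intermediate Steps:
Q = -4332 (Q = -6 + 14*(-309) = -6 - 4326 = -4332)
m(q, g) = g + q
T = -84208921/6 (T = 2/3 - (-19542 + 15767)*((36 - 48) - 22295)/6 = 2/3 - (-3775)*(-12 - 22295)/6 = 2/3 - (-3775)*(-22307)/6 = 2/3 - 1/6*84208925 = 2/3 - 84208925/6 = -84208921/6 ≈ -1.4035e+7)
sqrt(Q + T) = sqrt(-4332 - 84208921/6) = sqrt(-84234913/6) = I*sqrt(505409478)/6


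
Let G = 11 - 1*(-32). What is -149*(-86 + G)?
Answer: 6407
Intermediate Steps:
G = 43 (G = 11 + 32 = 43)
-149*(-86 + G) = -149*(-86 + 43) = -149*(-43) = 6407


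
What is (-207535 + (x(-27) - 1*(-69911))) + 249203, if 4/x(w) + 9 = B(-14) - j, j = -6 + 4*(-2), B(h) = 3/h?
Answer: 7475849/67 ≈ 1.1158e+5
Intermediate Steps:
j = -14 (j = -6 - 8 = -14)
x(w) = 56/67 (x(w) = 4/(-9 + (3/(-14) - 1*(-14))) = 4/(-9 + (3*(-1/14) + 14)) = 4/(-9 + (-3/14 + 14)) = 4/(-9 + 193/14) = 4/(67/14) = 4*(14/67) = 56/67)
(-207535 + (x(-27) - 1*(-69911))) + 249203 = (-207535 + (56/67 - 1*(-69911))) + 249203 = (-207535 + (56/67 + 69911)) + 249203 = (-207535 + 4684093/67) + 249203 = -9220752/67 + 249203 = 7475849/67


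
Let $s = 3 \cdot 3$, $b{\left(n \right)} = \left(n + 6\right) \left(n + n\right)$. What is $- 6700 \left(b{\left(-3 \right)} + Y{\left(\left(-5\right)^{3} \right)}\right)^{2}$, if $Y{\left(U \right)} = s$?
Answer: $-542700$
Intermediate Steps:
$b{\left(n \right)} = 2 n \left(6 + n\right)$ ($b{\left(n \right)} = \left(6 + n\right) 2 n = 2 n \left(6 + n\right)$)
$s = 9$
$Y{\left(U \right)} = 9$
$- 6700 \left(b{\left(-3 \right)} + Y{\left(\left(-5\right)^{3} \right)}\right)^{2} = - 6700 \left(2 \left(-3\right) \left(6 - 3\right) + 9\right)^{2} = - 6700 \left(2 \left(-3\right) 3 + 9\right)^{2} = - 6700 \left(-18 + 9\right)^{2} = - 6700 \left(-9\right)^{2} = \left(-6700\right) 81 = -542700$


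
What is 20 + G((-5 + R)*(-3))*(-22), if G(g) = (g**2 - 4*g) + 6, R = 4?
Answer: -46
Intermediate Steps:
G(g) = 6 + g**2 - 4*g
20 + G((-5 + R)*(-3))*(-22) = 20 + (6 + ((-5 + 4)*(-3))**2 - 4*(-5 + 4)*(-3))*(-22) = 20 + (6 + (-1*(-3))**2 - (-4)*(-3))*(-22) = 20 + (6 + 3**2 - 4*3)*(-22) = 20 + (6 + 9 - 12)*(-22) = 20 + 3*(-22) = 20 - 66 = -46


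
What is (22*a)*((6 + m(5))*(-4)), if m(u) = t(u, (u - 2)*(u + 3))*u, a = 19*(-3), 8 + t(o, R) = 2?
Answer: -120384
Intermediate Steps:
t(o, R) = -6 (t(o, R) = -8 + 2 = -6)
a = -57
m(u) = -6*u
(22*a)*((6 + m(5))*(-4)) = (22*(-57))*((6 - 6*5)*(-4)) = -1254*(6 - 30)*(-4) = -(-30096)*(-4) = -1254*96 = -120384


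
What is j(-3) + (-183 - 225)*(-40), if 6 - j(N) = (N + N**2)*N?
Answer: 16344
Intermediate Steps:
j(N) = 6 - N*(N + N**2) (j(N) = 6 - (N + N**2)*N = 6 - N*(N + N**2))
j(-3) + (-183 - 225)*(-40) = (6 - 1*(-3)**2 - 1*(-3)**3) + (-183 - 225)*(-40) = (6 - 1*9 - 1*(-27)) - 408*(-40) = (6 - 9 + 27) + 16320 = 24 + 16320 = 16344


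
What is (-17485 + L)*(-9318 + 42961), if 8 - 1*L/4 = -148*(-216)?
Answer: -4889168975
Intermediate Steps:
L = -127840 (L = 32 - (-592)*(-216) = 32 - 4*31968 = 32 - 127872 = -127840)
(-17485 + L)*(-9318 + 42961) = (-17485 - 127840)*(-9318 + 42961) = -145325*33643 = -4889168975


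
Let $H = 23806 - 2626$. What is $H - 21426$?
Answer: $-246$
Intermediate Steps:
$H = 21180$
$H - 21426 = 21180 - 21426 = -246$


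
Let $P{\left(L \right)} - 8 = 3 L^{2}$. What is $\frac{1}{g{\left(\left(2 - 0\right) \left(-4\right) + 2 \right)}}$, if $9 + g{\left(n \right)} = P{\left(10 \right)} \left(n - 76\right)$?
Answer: $- \frac{1}{25265} \approx -3.958 \cdot 10^{-5}$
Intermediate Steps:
$P{\left(L \right)} = 8 + 3 L^{2}$
$g{\left(n \right)} = -23417 + 308 n$ ($g{\left(n \right)} = -9 + \left(8 + 3 \cdot 10^{2}\right) \left(n - 76\right) = -9 + \left(8 + 3 \cdot 100\right) \left(-76 + n\right) = -9 + \left(8 + 300\right) \left(-76 + n\right) = -9 + 308 \left(-76 + n\right) = -9 + \left(-23408 + 308 n\right) = -23417 + 308 n$)
$\frac{1}{g{\left(\left(2 - 0\right) \left(-4\right) + 2 \right)}} = \frac{1}{-23417 + 308 \left(\left(2 - 0\right) \left(-4\right) + 2\right)} = \frac{1}{-23417 + 308 \left(\left(2 + 0\right) \left(-4\right) + 2\right)} = \frac{1}{-23417 + 308 \left(2 \left(-4\right) + 2\right)} = \frac{1}{-23417 + 308 \left(-8 + 2\right)} = \frac{1}{-23417 + 308 \left(-6\right)} = \frac{1}{-23417 - 1848} = \frac{1}{-25265} = - \frac{1}{25265}$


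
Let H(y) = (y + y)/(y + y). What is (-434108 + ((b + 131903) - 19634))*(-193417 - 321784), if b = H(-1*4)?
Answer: 165811259438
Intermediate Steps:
H(y) = 1 (H(y) = (2*y)/((2*y)) = (2*y)*(1/(2*y)) = 1)
b = 1
(-434108 + ((b + 131903) - 19634))*(-193417 - 321784) = (-434108 + ((1 + 131903) - 19634))*(-193417 - 321784) = (-434108 + (131904 - 19634))*(-515201) = (-434108 + 112270)*(-515201) = -321838*(-515201) = 165811259438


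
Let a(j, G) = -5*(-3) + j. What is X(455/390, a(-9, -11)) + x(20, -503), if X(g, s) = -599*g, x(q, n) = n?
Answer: -7211/6 ≈ -1201.8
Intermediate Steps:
a(j, G) = 15 + j
X(455/390, a(-9, -11)) + x(20, -503) = -272545/390 - 503 = -599*7/6 - 503 = -4193/6 - 503 = -7211/6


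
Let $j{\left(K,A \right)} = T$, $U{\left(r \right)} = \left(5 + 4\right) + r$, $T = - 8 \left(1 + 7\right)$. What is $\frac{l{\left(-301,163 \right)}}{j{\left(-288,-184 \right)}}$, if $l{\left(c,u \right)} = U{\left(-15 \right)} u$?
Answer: $\frac{489}{32} \approx 15.281$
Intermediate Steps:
$T = -64$ ($T = \left(-8\right) 8 = -64$)
$U{\left(r \right)} = 9 + r$
$j{\left(K,A \right)} = -64$
$l{\left(c,u \right)} = - 6 u$ ($l{\left(c,u \right)} = \left(9 - 15\right) u = - 6 u$)
$\frac{l{\left(-301,163 \right)}}{j{\left(-288,-184 \right)}} = \frac{\left(-6\right) 163}{-64} = \left(-978\right) \left(- \frac{1}{64}\right) = \frac{489}{32}$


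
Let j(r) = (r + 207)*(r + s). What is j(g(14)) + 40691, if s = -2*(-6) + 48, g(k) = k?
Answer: 57045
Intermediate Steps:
s = 60 (s = 12 + 48 = 60)
j(r) = (60 + r)*(207 + r) (j(r) = (r + 207)*(r + 60) = (207 + r)*(60 + r) = (60 + r)*(207 + r))
j(g(14)) + 40691 = (12420 + 14² + 267*14) + 40691 = (12420 + 196 + 3738) + 40691 = 16354 + 40691 = 57045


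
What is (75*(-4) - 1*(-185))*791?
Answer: -90965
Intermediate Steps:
(75*(-4) - 1*(-185))*791 = (-300 + 185)*791 = -115*791 = -90965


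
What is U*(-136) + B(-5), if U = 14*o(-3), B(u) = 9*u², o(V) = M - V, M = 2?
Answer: -9295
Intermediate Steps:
o(V) = 2 - V
U = 70 (U = 14*(2 - 1*(-3)) = 14*(2 + 3) = 14*5 = 70)
U*(-136) + B(-5) = 70*(-136) + 9*(-5)² = -9520 + 9*25 = -9520 + 225 = -9295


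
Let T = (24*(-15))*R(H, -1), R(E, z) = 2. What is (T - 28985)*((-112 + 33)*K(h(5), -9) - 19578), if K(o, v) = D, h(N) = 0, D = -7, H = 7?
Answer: 565137625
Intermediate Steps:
K(o, v) = -7
T = -720 (T = (24*(-15))*2 = -360*2 = -720)
(T - 28985)*((-112 + 33)*K(h(5), -9) - 19578) = (-720 - 28985)*((-112 + 33)*(-7) - 19578) = -29705*(-79*(-7) - 19578) = -29705*(553 - 19578) = -29705*(-19025) = 565137625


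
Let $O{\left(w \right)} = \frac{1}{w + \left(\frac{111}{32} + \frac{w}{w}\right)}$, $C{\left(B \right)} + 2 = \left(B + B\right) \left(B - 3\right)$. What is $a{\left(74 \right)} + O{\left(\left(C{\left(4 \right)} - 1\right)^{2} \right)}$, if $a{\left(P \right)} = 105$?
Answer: $\frac{99047}{943} \approx 105.03$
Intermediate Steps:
$C{\left(B \right)} = -2 + 2 B \left(-3 + B\right)$ ($C{\left(B \right)} = -2 + \left(B + B\right) \left(B - 3\right) = -2 + 2 B \left(-3 + B\right)$)
$O{\left(w \right)} = \frac{1}{\frac{143}{32} + w}$ ($O{\left(w \right)} = \frac{1}{w + \left(111 \cdot \frac{1}{32} + 1\right)} = \frac{1}{w + \left(\frac{111}{32} + 1\right)} = \frac{1}{w + \frac{143}{32}} = \frac{1}{\frac{143}{32} + w}$)
$a{\left(74 \right)} + O{\left(\left(C{\left(4 \right)} - 1\right)^{2} \right)} = 105 + \frac{32}{143 + 32 \left(\left(-2 - 24 + 2 \cdot 4^{2}\right) - 1\right)^{2}} = 105 + \frac{32}{143 + 32 \left(\left(-2 - 24 + 2 \cdot 16\right) - 1\right)^{2}} = 105 + \frac{32}{143 + 32 \left(\left(-2 - 24 + 32\right) - 1\right)^{2}} = 105 + \frac{32}{143 + 32 \left(6 - 1\right)^{2}} = 105 + \frac{32}{143 + 32 \cdot 5^{2}} = 105 + \frac{32}{143 + 32 \cdot 25} = 105 + \frac{32}{143 + 800} = 105 + \frac{32}{943} = \frac{99047}{943}$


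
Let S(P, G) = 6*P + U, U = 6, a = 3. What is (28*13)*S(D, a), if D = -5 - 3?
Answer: -15288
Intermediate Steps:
D = -8
S(P, G) = 6 + 6*P (S(P, G) = 6*P + 6 = 6 + 6*P)
(28*13)*S(D, a) = (28*13)*(6 + 6*(-8)) = 364*(6 - 48) = 364*(-42) = -15288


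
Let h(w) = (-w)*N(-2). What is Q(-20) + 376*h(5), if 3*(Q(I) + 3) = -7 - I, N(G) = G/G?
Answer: -5636/3 ≈ -1878.7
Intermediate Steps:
N(G) = 1
Q(I) = -16/3 - I/3 (Q(I) = -3 + (-7 - I)/3 = -3 + (-7/3 - I/3) = -16/3 - I/3)
h(w) = -w (h(w) = -w*1 = -w)
Q(-20) + 376*h(5) = (-16/3 - ⅓*(-20)) + 376*(-1*5) = (-16/3 + 20/3) + 376*(-5) = 4/3 - 1880 = -5636/3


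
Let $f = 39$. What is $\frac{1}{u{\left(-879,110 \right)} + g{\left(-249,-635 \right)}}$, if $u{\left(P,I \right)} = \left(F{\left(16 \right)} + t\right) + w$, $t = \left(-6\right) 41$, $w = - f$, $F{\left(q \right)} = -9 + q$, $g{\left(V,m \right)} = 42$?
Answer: $- \frac{1}{236} \approx -0.0042373$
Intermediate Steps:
$w = -39$ ($w = \left(-1\right) 39 = -39$)
$t = -246$
$u{\left(P,I \right)} = -278$ ($u{\left(P,I \right)} = \left(\left(-9 + 16\right) - 246\right) - 39 = \left(7 - 246\right) - 39 = -239 - 39 = -278$)
$\frac{1}{u{\left(-879,110 \right)} + g{\left(-249,-635 \right)}} = \frac{1}{-278 + 42} = \frac{1}{-236} = - \frac{1}{236}$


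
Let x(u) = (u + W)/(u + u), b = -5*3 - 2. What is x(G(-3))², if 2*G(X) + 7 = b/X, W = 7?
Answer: 361/16 ≈ 22.563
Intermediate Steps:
b = -17 (b = -15 - 2 = -17)
G(X) = -7/2 - 17/(2*X) (G(X) = -7/2 + (-17/X)/2 = -7/2 - 17/(2*X))
x(u) = (7 + u)/(2*u) (x(u) = (u + 7)/(u + u) = (7 + u)/((2*u)) = (7 + u)*(1/(2*u)) = (7 + u)/(2*u))
x(G(-3))² = ((7 + (½)*(-17 - 7*(-3))/(-3))/(2*(((½)*(-17 - 7*(-3))/(-3)))))² = ((7 + (½)*(-⅓)*(-17 + 21))/(2*(((½)*(-⅓)*(-17 + 21)))))² = ((7 + (½)*(-⅓)*4)/(2*(((½)*(-⅓)*4))))² = ((7 - ⅔)/(2*(-⅔)))² = ((½)*(-3/2)*(19/3))² = (-19/4)² = 361/16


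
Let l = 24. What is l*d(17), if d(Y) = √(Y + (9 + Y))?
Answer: 24*√43 ≈ 157.38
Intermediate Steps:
d(Y) = √(9 + 2*Y)
l*d(17) = 24*√(9 + 2*17) = 24*√(9 + 34) = 24*√43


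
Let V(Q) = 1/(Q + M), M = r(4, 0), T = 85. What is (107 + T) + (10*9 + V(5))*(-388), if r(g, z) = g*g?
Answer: -729676/21 ≈ -34747.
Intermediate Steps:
r(g, z) = g**2
M = 16 (M = 4**2 = 16)
V(Q) = 1/(16 + Q) (V(Q) = 1/(Q + 16) = 1/(16 + Q))
(107 + T) + (10*9 + V(5))*(-388) = (107 + 85) + (10*9 + 1/(16 + 5))*(-388) = 192 + (90 + 1/21)*(-388) = 192 + (1891/21)*(-388) = 192 - 733708/21 = -729676/21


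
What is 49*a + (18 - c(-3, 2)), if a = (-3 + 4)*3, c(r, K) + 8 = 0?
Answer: 173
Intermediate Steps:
c(r, K) = -8 (c(r, K) = -8 + 0 = -8)
a = 3 (a = 1*3 = 3)
49*a + (18 - c(-3, 2)) = 49*3 + (18 - 1*(-8)) = 147 + (18 + 8) = 147 + 26 = 173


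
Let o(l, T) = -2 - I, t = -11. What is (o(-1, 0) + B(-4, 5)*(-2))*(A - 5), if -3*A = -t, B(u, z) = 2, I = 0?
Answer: 52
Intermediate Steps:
o(l, T) = -2 (o(l, T) = -2 - 1*0 = -2 + 0 = -2)
A = -11/3 (A = -(-1)*(-11)/3 = -1/3*11 = -11/3 ≈ -3.6667)
(o(-1, 0) + B(-4, 5)*(-2))*(A - 5) = (-2 + 2*(-2))*(-11/3 - 5) = (-2 - 4)*(-26/3) = -6*(-26/3) = 52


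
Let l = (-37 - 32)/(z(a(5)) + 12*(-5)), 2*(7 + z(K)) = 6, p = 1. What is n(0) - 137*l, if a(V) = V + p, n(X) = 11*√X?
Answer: -9453/64 ≈ -147.70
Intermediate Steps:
a(V) = 1 + V (a(V) = V + 1 = 1 + V)
z(K) = -4 (z(K) = -7 + (½)*6 = -7 + 3 = -4)
l = 69/64 (l = (-37 - 32)/(-4 + 12*(-5)) = -69/(-4 - 60) = -69/(-64) = -69*(-1/64) = 69/64 ≈ 1.0781)
n(0) - 137*l = 11*√0 - 137*69/64 = 11*0 - 9453/64 = 0 - 9453/64 = -9453/64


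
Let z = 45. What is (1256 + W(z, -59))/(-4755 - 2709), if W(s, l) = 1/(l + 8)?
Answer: -64055/380664 ≈ -0.16827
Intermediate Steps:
W(s, l) = 1/(8 + l)
(1256 + W(z, -59))/(-4755 - 2709) = (1256 + 1/(8 - 59))/(-4755 - 2709) = (1256 + 1/(-51))/(-7464) = (1256 - 1/51)*(-1/7464) = (64055/51)*(-1/7464) = -64055/380664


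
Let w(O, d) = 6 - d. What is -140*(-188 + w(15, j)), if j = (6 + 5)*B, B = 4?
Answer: 31640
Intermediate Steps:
j = 44 (j = (6 + 5)*4 = 11*4 = 44)
-140*(-188 + w(15, j)) = -140*(-188 + (6 - 1*44)) = -140*(-188 + (6 - 44)) = -140*(-188 - 38) = -140*(-226) = 31640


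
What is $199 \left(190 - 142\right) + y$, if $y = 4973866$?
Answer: $4983418$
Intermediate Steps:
$199 \left(190 - 142\right) + y = 199 \left(190 - 142\right) + 4973866 = 199 \cdot 48 + 4973866 = 9552 + 4973866 = 4983418$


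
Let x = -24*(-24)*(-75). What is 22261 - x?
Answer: 65461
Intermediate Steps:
x = -43200 (x = 576*(-75) = -43200)
22261 - x = 22261 - 1*(-43200) = 22261 + 43200 = 65461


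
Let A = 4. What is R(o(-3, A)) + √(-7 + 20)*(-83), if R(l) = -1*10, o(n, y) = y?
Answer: -10 - 83*√13 ≈ -309.26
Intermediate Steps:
R(l) = -10
R(o(-3, A)) + √(-7 + 20)*(-83) = -10 + √(-7 + 20)*(-83) = -10 + √13*(-83) = -10 - 83*√13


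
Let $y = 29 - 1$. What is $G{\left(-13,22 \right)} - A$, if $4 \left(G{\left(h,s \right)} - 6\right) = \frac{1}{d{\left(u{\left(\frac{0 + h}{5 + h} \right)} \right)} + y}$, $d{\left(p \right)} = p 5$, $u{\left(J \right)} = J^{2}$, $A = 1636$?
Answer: $- \frac{4298294}{2637} \approx -1630.0$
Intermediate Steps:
$d{\left(p \right)} = 5 p$
$y = 28$ ($y = 29 - 1 = 28$)
$G{\left(h,s \right)} = 6 + \frac{1}{4 \left(28 + \frac{5 h^{2}}{\left(5 + h\right)^{2}}\right)}$ ($G{\left(h,s \right)} = 6 + \frac{1}{4 \left(5 \left(\frac{0 + h}{5 + h}\right)^{2} + 28\right)} = 6 + \frac{1}{4 \left(5 \left(\frac{h}{5 + h}\right)^{2} + 28\right)} = 6 + \frac{1}{4 \left(5 \frac{h^{2}}{\left(5 + h\right)^{2}} + 28\right)} = 6 + \frac{1}{4 \left(\frac{5 h^{2}}{\left(5 + h\right)^{2}} + 28\right)} = 6 + \frac{1}{4 \left(28 + \frac{5 h^{2}}{\left(5 + h\right)^{2}}\right)}$)
$G{\left(-13,22 \right)} - A = \frac{16825 + 793 \left(-13\right)^{2} + 6730 \left(-13\right)}{4 \left(700 + 33 \left(-13\right)^{2} + 280 \left(-13\right)\right)} - 1636 = \frac{16825 + 793 \cdot 169 - 87490}{4 \left(700 + 33 \cdot 169 - 3640\right)} - 1636 = \frac{16825 + 134017 - 87490}{4 \left(700 + 5577 - 3640\right)} - 1636 = \frac{1}{4} \cdot \frac{1}{2637} \cdot 63352 - 1636 = \frac{15838}{2637} - 1636 = - \frac{4298294}{2637}$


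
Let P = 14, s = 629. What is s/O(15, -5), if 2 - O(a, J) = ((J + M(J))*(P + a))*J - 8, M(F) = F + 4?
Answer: -629/860 ≈ -0.73140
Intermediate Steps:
M(F) = 4 + F
O(a, J) = 10 - J*(4 + 2*J)*(14 + a) (O(a, J) = 2 - (((J + (4 + J))*(14 + a))*J - 8) = 2 - (((4 + 2*J)*(14 + a))*J - 8) = 2 - (J*(4 + 2*J)*(14 + a) - 8) = 2 - (-8 + J*(4 + 2*J)*(14 + a)) = 2 + (8 - J*(4 + 2*J)*(14 + a)) = 10 - J*(4 + 2*J)*(14 + a))
s/O(15, -5) = 629/(10 - 56*(-5) - 28*(-5)² - 4*(-5)*15 - 2*15*(-5)²) = 629/(10 + 280 - 28*25 + 300 - 2*15*25) = 629/(10 + 280 - 700 + 300 - 750) = 629/(-860) = 629*(-1/860) = -629/860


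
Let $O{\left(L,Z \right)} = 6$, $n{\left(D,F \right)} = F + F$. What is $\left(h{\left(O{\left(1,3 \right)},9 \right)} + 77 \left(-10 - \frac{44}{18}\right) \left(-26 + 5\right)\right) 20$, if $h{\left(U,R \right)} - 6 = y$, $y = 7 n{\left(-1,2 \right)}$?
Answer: $\frac{1209400}{3} \approx 4.0313 \cdot 10^{5}$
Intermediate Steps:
$n{\left(D,F \right)} = 2 F$
$y = 28$ ($y = 7 \cdot 2 \cdot 2 = 7 \cdot 4 = 28$)
$h{\left(U,R \right)} = 34$ ($h{\left(U,R \right)} = 6 + 28 = 34$)
$\left(h{\left(O{\left(1,3 \right)},9 \right)} + 77 \left(-10 - \frac{44}{18}\right) \left(-26 + 5\right)\right) 20 = \left(34 + 77 \left(-10 - \frac{44}{18}\right) \left(-26 + 5\right)\right) 20 = \left(34 + 77 \left(-10 - \frac{22}{9}\right) \left(-21\right)\right) 20 = \left(34 + 77 \left(\left(- \frac{112}{9}\right) \left(-21\right)\right)\right) 20 = \left(34 + 77 \cdot \frac{784}{3}\right) 20 = \left(34 + \frac{60368}{3}\right) 20 = \frac{60470}{3} \cdot 20 = \frac{1209400}{3}$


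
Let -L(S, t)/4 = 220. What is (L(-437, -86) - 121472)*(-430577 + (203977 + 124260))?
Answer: 12521503680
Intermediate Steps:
L(S, t) = -880 (L(S, t) = -4*220 = -880)
(L(-437, -86) - 121472)*(-430577 + (203977 + 124260)) = (-880 - 121472)*(-430577 + (203977 + 124260)) = -122352*(-430577 + 328237) = -122352*(-102340) = 12521503680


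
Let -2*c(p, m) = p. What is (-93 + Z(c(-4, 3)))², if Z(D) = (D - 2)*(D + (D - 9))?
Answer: 8649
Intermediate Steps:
c(p, m) = -p/2
Z(D) = (-9 + 2*D)*(-2 + D) (Z(D) = (-2 + D)*(D + (-9 + D)) = (-2 + D)*(-9 + 2*D) = (-9 + 2*D)*(-2 + D))
(-93 + Z(c(-4, 3)))² = (-93 + (18 - (-13)*(-4)/2 + 2*(-½*(-4))²))² = (-93 + (18 - 13*2 + 2*2²))² = (-93 + (18 - 26 + 2*4))² = (-93 + (18 - 26 + 8))² = (-93 + 0)² = (-93)² = 8649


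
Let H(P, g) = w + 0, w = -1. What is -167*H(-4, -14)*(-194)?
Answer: -32398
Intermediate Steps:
H(P, g) = -1 (H(P, g) = -1 + 0 = -1)
-167*H(-4, -14)*(-194) = -167*(-1)*(-194) = 167*(-194) = -32398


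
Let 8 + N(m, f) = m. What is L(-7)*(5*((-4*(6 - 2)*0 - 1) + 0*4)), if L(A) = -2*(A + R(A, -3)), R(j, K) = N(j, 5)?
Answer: -220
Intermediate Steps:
N(m, f) = -8 + m
R(j, K) = -8 + j
L(A) = 16 - 4*A (L(A) = -2*(A + (-8 + A)) = -2*(-8 + 2*A) = 16 - 4*A)
L(-7)*(5*((-4*(6 - 2)*0 - 1) + 0*4)) = (16 - 4*(-7))*(5*((-4*(6 - 2)*0 - 1) + 0*4)) = (16 + 28)*(5*((-16*0 - 1) + 0)) = 44*(5*((-4*0 - 1) + 0)) = 44*(5*((0 - 1) + 0)) = 44*(5*(-1 + 0)) = 44*(5*(-1)) = 44*(-5) = -220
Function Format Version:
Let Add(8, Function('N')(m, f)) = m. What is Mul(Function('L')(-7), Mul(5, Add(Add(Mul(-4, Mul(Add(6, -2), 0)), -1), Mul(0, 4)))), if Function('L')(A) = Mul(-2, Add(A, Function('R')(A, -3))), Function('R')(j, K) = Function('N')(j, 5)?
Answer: -220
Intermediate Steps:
Function('N')(m, f) = Add(-8, m)
Function('R')(j, K) = Add(-8, j)
Function('L')(A) = Add(16, Mul(-4, A)) (Function('L')(A) = Mul(-2, Add(A, Add(-8, A))) = Mul(-2, Add(-8, Mul(2, A))) = Add(16, Mul(-4, A)))
Mul(Function('L')(-7), Mul(5, Add(Add(Mul(-4, Mul(Add(6, -2), 0)), -1), Mul(0, 4)))) = Mul(Add(16, Mul(-4, -7)), Mul(5, Add(Add(Mul(-4, Mul(Add(6, -2), 0)), -1), Mul(0, 4)))) = Mul(Add(16, 28), Mul(5, Add(Add(Mul(-4, Mul(4, 0)), -1), 0))) = Mul(44, Mul(5, Add(Add(Mul(-4, 0), -1), 0))) = Mul(44, Mul(5, Add(Add(0, -1), 0))) = Mul(44, Mul(5, Add(-1, 0))) = Mul(44, Mul(5, -1)) = Mul(44, -5) = -220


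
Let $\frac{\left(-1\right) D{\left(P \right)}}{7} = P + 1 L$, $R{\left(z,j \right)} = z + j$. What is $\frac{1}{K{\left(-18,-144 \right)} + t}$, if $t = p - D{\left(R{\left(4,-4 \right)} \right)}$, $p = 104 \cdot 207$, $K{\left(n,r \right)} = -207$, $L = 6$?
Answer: $\frac{1}{21363} \approx 4.681 \cdot 10^{-5}$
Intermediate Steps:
$R{\left(z,j \right)} = j + z$
$p = 21528$
$D{\left(P \right)} = -42 - 7 P$ ($D{\left(P \right)} = - 7 \left(P + 1 \cdot 6\right) = - 7 \left(P + 6\right) = - 7 \left(6 + P\right) = -42 - 7 P$)
$t = 21570$ ($t = 21528 - \left(-42 - 7 \left(-4 + 4\right)\right) = 21528 - \left(-42 - 0\right) = 21528 - \left(-42 + 0\right) = 21528 - -42 = 21528 + 42 = 21570$)
$\frac{1}{K{\left(-18,-144 \right)} + t} = \frac{1}{-207 + 21570} = \frac{1}{21363}$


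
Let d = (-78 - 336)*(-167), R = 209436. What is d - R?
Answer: -140298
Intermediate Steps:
d = 69138 (d = -414*(-167) = 69138)
d - R = 69138 - 1*209436 = 69138 - 209436 = -140298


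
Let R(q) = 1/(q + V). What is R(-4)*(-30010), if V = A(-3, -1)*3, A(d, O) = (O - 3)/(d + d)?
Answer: 15005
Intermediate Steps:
A(d, O) = (-3 + O)/(2*d) (A(d, O) = (-3 + O)/((2*d)) = (-3 + O)*(1/(2*d)) = (-3 + O)/(2*d))
V = 2 (V = ((½)*(-3 - 1)/(-3))*3 = ((½)*(-⅓)*(-4))*3 = (⅔)*3 = 2)
R(q) = 1/(2 + q) (R(q) = 1/(q + 2) = 1/(2 + q))
R(-4)*(-30010) = -30010/(2 - 4) = -30010/(-2) = -½*(-30010) = 15005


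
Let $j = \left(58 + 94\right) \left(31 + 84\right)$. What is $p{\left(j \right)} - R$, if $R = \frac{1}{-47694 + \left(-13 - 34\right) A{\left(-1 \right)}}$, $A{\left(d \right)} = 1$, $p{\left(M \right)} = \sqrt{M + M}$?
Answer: $\frac{1}{47741} + 4 \sqrt{2185} \approx 186.98$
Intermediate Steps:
$j = 17480$ ($j = 152 \cdot 115 = 17480$)
$p{\left(M \right)} = \sqrt{2} \sqrt{M}$ ($p{\left(M \right)} = \sqrt{2 M} = \sqrt{2} \sqrt{M}$)
$R = - \frac{1}{47741}$ ($R = \frac{1}{-47694 + \left(-13 - 34\right) 1} = \frac{1}{-47694 - 47} = \frac{1}{-47741} = - \frac{1}{47741} \approx -2.0946 \cdot 10^{-5}$)
$p{\left(j \right)} - R = \sqrt{2} \sqrt{17480} - - \frac{1}{47741} = \sqrt{2} \cdot 2 \sqrt{4370} + \frac{1}{47741} = 4 \sqrt{2185} + \frac{1}{47741} = \frac{1}{47741} + 4 \sqrt{2185}$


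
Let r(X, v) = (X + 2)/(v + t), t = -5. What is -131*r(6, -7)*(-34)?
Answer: -8908/3 ≈ -2969.3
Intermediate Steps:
r(X, v) = (2 + X)/(-5 + v) (r(X, v) = (X + 2)/(v - 5) = (2 + X)/(-5 + v))
-131*r(6, -7)*(-34) = -131*(2 + 6)/(-5 - 7)*(-34) = -131*8/(-12)*(-34) = -(-131)*8/12*(-34) = -131*(-⅔)*(-34) = (262/3)*(-34) = -8908/3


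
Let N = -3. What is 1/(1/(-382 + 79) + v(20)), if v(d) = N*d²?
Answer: -303/363601 ≈ -0.00083333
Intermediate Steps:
v(d) = -3*d²
1/(1/(-382 + 79) + v(20)) = 1/(1/(-382 + 79) - 3*20²) = 1/(1/(-303) - 3*400) = 1/(-1/303 - 1200) = 1/(-363601/303) = -303/363601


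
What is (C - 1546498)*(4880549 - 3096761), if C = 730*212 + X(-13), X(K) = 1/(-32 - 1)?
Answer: -27308221573580/11 ≈ -2.4826e+12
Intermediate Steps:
X(K) = -1/33 (X(K) = 1/(-33) = -1/33)
C = 5107079/33 (C = 730*212 - 1/33 = 154760 - 1/33 = 5107079/33 ≈ 1.5476e+5)
(C - 1546498)*(4880549 - 3096761) = (5107079/33 - 1546498)*(4880549 - 3096761) = -45927355/33*1783788 = -27308221573580/11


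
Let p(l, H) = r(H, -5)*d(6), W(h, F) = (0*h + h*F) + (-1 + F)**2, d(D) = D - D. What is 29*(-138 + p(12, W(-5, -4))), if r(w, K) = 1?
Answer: -4002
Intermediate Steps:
d(D) = 0
W(h, F) = (-1 + F)**2 + F*h (W(h, F) = (0 + F*h) + (-1 + F)**2 = F*h + (-1 + F)**2 = (-1 + F)**2 + F*h)
p(l, H) = 0 (p(l, H) = 1*0 = 0)
29*(-138 + p(12, W(-5, -4))) = 29*(-138 + 0) = 29*(-138) = -4002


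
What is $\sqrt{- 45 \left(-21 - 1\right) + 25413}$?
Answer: $\sqrt{26403} \approx 162.49$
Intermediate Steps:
$\sqrt{- 45 \left(-21 - 1\right) + 25413} = \sqrt{\left(-45\right) \left(-22\right) + 25413} = \sqrt{990 + 25413} = \sqrt{26403}$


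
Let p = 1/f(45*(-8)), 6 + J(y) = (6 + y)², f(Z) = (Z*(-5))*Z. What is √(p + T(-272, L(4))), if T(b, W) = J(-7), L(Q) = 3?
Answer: I*√16200005/1800 ≈ 2.2361*I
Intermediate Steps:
f(Z) = -5*Z² (f(Z) = (-5*Z)*Z = -5*Z²)
J(y) = -6 + (6 + y)²
T(b, W) = -5 (T(b, W) = -6 + (6 - 7)² = -6 + (-1)² = -6 + 1 = -5)
p = -1/648000 (p = 1/(-5*(45*(-8))²) = 1/(-5*(-360)²) = 1/(-5*129600) = 1/(-648000) = -1/648000 ≈ -1.5432e-6)
√(p + T(-272, L(4))) = √(-1/648000 - 5) = √(-3240001/648000) = I*√16200005/1800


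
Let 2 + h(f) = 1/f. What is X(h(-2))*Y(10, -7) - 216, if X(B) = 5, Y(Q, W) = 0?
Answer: -216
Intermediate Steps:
h(f) = -2 + 1/f
X(h(-2))*Y(10, -7) - 216 = 5*0 - 216 = 0 - 216 = -216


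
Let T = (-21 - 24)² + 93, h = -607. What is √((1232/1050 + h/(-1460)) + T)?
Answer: √10165761219/2190 ≈ 46.039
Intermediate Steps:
T = 2118 (T = (-45)² + 93 = 2025 + 93 = 2118)
√((1232/1050 + h/(-1460)) + T) = √((1232/1050 - 607/(-1460)) + 2118) = √((1232*(1/1050) - 607*(-1/1460)) + 2118) = √((88/75 + 607/1460) + 2118) = √(34801/21900 + 2118) = √(46419001/21900) = √10165761219/2190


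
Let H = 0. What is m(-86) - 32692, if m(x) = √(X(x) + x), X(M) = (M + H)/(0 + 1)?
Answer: -32692 + 2*I*√43 ≈ -32692.0 + 13.115*I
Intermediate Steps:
X(M) = M (X(M) = (M + 0)/(0 + 1) = M/1 = M*1 = M)
m(x) = √2*√x (m(x) = √(x + x) = √(2*x) = √2*√x)
m(-86) - 32692 = √2*√(-86) - 32692 = √2*(I*√86) - 32692 = 2*I*√43 - 32692 = -32692 + 2*I*√43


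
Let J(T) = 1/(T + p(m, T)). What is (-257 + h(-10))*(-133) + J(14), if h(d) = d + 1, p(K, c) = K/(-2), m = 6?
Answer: 389159/11 ≈ 35378.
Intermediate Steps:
p(K, c) = -K/2 (p(K, c) = K*(-½) = -K/2)
h(d) = 1 + d
J(T) = 1/(-3 + T) (J(T) = 1/(T - ½*6) = 1/(T - 3) = 1/(-3 + T))
(-257 + h(-10))*(-133) + J(14) = (-257 + (1 - 10))*(-133) + 1/(-3 + 14) = (-257 - 9)*(-133) + 1/11 = -266*(-133) + 1/11 = 35378 + 1/11 = 389159/11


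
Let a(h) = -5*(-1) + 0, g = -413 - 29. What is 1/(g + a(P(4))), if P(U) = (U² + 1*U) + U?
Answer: -1/437 ≈ -0.0022883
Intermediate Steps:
g = -442
P(U) = U² + 2*U (P(U) = (U² + U) + U = (U + U²) + U = U² + 2*U)
a(h) = 5 (a(h) = 5 + 0 = 5)
1/(g + a(P(4))) = 1/(-442 + 5) = 1/(-437) = -1/437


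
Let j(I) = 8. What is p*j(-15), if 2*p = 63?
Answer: 252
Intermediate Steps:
p = 63/2 (p = (½)*63 = 63/2 ≈ 31.500)
p*j(-15) = (63/2)*8 = 252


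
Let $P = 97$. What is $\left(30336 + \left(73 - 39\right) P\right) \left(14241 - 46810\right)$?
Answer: $-1095425746$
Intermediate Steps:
$\left(30336 + \left(73 - 39\right) P\right) \left(14241 - 46810\right) = \left(30336 + \left(73 - 39\right) 97\right) \left(14241 - 46810\right) = \left(30336 + 34 \cdot 97\right) \left(-32569\right) = \left(30336 + 3298\right) \left(-32569\right) = 33634 \left(-32569\right) = -1095425746$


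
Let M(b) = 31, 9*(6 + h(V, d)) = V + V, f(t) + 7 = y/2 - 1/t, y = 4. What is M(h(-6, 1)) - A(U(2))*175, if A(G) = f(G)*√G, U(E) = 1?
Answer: 1081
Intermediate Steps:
f(t) = -5 - 1/t (f(t) = -7 + (4/2 - 1/t) = -7 + (4*(½) - 1/t) = -7 + (2 - 1/t) = -5 - 1/t)
h(V, d) = -6 + 2*V/9 (h(V, d) = -6 + (V + V)/9 = -6 + (2*V)/9 = -6 + 2*V/9)
A(G) = √G*(-5 - 1/G) (A(G) = (-5 - 1/G)*√G = √G*(-5 - 1/G))
M(h(-6, 1)) - A(U(2))*175 = 31 - (-1 - 5*1)/√1*175 = 31 - 1*(-1 - 5)*175 = 31 - 1*(-6)*175 = 31 - (-6)*175 = 31 - 1*(-1050) = 31 + 1050 = 1081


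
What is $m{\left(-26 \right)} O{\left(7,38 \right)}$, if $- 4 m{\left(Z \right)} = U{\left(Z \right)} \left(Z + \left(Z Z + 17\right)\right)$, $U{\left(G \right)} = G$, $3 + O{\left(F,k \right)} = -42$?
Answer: $- \frac{390195}{2} \approx -1.951 \cdot 10^{5}$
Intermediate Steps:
$O{\left(F,k \right)} = -45$ ($O{\left(F,k \right)} = -3 - 42 = -45$)
$m{\left(Z \right)} = - \frac{Z \left(17 + Z + Z^{2}\right)}{4}$ ($m{\left(Z \right)} = - \frac{Z \left(Z + \left(Z Z + 17\right)\right)}{4} = - \frac{Z \left(Z + \left(Z^{2} + 17\right)\right)}{4} = - \frac{Z \left(Z + \left(17 + Z^{2}\right)\right)}{4} = - \frac{Z \left(17 + Z + Z^{2}\right)}{4}$)
$m{\left(-26 \right)} O{\left(7,38 \right)} = \left(- \frac{1}{4}\right) \left(-26\right) \left(17 - 26 + \left(-26\right)^{2}\right) \left(-45\right) = \left(- \frac{1}{4}\right) \left(-26\right) \left(17 - 26 + 676\right) \left(-45\right) = \left(- \frac{1}{4}\right) \left(-26\right) 667 \left(-45\right) = \frac{8671}{2} \left(-45\right) = - \frac{390195}{2}$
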